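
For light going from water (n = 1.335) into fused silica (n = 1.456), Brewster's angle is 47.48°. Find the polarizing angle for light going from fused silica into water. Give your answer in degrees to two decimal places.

tan θ_B' = n₁/n₂ = 1/tan θ_B, so θ_B' = 90° − θ_B.
θ_B' = 90° − 47.48° = 42.52°.

θ_B' ≈ 42.52°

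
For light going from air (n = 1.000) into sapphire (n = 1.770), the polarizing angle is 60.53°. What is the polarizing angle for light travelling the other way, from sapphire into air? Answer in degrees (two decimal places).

The two Brewster angles are complementary: θ_B' = 90° − θ_B = 90° − 60.53° = 29.47°.

θ_B' ≈ 29.47°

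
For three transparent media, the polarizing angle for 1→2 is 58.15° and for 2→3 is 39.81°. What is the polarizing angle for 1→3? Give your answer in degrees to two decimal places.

θ_B ≈ 53.30°

Each Brewster angle gives a ratio: n₂/n₁ = tan 58.15° = 1.6097, n₃/n₂ = tan 39.81° = 0.8335.
Multiplying, n₃/n₁ = 1.6097 × 0.8335 = 1.3416, and θ_B(1→3) = arctan 1.3416 = 53.30°.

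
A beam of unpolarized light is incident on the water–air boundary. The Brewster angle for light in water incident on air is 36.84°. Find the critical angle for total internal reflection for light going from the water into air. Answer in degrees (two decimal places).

n₂/n₁ = tan 36.84° = 0.7492; the critical angle satisfies sin θ_c = n₂/n₁.
θ_c = arcsin(0.7492) = 48.52°.

θ_c ≈ 48.52°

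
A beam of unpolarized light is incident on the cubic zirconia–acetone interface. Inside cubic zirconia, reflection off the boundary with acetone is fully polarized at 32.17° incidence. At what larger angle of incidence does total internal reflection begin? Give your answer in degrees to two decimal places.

θ_c ≈ 38.98°

tan θ_B = n₂/n₁ = tan 32.17° = 0.6290.
Total internal reflection: sin θ_c = n₂/n₁ = 0.6290.
θ_c = arcsin(0.6290) = 38.98°.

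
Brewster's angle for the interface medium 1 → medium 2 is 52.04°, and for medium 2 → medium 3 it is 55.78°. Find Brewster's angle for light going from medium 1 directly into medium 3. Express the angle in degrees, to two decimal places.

θ_B ≈ 62.05°

n₂/n₁ = tan 52.04° = 1.2818 and n₃/n₂ = tan 55.78° = 1.4704.
Multiplying, n₃/n₁ = 1.2818 × 1.4704 = 1.8847, and θ_B(1→3) = arctan 1.8847 = 62.05°.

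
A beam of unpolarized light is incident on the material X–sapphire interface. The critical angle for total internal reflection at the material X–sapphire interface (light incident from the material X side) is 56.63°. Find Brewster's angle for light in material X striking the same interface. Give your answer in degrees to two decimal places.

θ_B ≈ 39.87°

At the critical angle sin θ_c = n₂/n₁, giving n₂/n₁ = sin 56.63° = 0.8351.
Then tan θ_B = n₂/n₁ = 0.8351, so θ_B = arctan 0.8351 = 39.87°.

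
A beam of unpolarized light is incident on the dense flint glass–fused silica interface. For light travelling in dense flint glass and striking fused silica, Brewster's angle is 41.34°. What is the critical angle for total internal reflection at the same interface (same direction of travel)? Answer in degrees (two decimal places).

θ_c ≈ 61.61°

tan θ_B = n₂/n₁ = tan 41.34° = 0.8798.
Total internal reflection: sin θ_c = n₂/n₁ = 0.8798.
θ_c = arcsin(0.8798) = 61.61°.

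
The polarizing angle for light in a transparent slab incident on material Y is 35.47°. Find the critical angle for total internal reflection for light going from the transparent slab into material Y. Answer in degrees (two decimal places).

tan θ_B = n₂/n₁ = tan 35.47° = 0.7125.
Total internal reflection: sin θ_c = n₂/n₁ = 0.7125.
θ_c = arcsin(0.7125) = 45.44°.

θ_c ≈ 45.44°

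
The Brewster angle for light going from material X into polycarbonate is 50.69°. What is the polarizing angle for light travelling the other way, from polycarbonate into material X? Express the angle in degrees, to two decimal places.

tan θ_B' = n₁/n₂ = 1/tan θ_B, so θ_B' = 90° − θ_B.
θ_B' = 90° − 50.69° = 39.31°.

θ_B' ≈ 39.31°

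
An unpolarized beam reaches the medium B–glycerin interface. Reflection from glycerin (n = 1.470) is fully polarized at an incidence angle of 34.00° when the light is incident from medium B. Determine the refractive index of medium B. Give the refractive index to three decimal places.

Full polarization of the reflected beam means tan θ_B = n₂/n₁, where n₁ is the incident medium (medium B).
n₁ = n₂ / tan θ_B = 1.470 / tan 34.00° = 2.179.

n ≈ 2.179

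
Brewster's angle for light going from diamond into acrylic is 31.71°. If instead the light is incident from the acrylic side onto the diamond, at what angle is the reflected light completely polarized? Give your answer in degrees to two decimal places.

θ_B' ≈ 58.29°

The two Brewster angles are complementary: θ_B' = 90° − θ_B = 90° − 31.71° = 58.29°.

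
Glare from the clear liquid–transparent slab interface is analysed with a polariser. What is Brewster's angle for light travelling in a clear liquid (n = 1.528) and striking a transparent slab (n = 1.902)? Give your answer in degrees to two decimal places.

tan θ_B = n₂/n₁ = 1.902/1.528 = 1.2448.
θ_B = arctan(1.2448) = 51.22°.

θ_B ≈ 51.22°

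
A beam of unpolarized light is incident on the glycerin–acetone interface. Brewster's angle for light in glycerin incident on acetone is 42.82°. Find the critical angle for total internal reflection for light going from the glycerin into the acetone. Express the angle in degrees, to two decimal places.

tan θ_B = n₂/n₁ = tan 42.82° = 0.9267.
Total internal reflection: sin θ_c = n₂/n₁ = 0.9267.
θ_c = arcsin(0.9267) = 67.92°.

θ_c ≈ 67.92°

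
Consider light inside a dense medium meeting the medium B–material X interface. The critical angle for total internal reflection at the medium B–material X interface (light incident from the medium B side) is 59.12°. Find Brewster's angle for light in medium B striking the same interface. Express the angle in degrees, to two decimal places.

At the critical angle sin θ_c = n₂/n₁, giving n₂/n₁ = sin 59.12° = 0.8582.
Then tan θ_B = n₂/n₁ = 0.8582, so θ_B = arctan 0.8582 = 40.64°.

θ_B ≈ 40.64°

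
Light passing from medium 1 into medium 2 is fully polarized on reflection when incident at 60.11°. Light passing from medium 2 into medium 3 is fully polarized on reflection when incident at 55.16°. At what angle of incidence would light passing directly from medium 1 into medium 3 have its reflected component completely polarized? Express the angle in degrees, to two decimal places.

Each Brewster angle gives a ratio: n₂/n₁ = tan 60.11° = 1.7398, n₃/n₂ = tan 55.16° = 1.4367.
Multiplying, n₃/n₁ = 1.7398 × 1.4367 = 2.4995, and θ_B(1→3) = arctan 2.4995 = 68.19°.

θ_B ≈ 68.19°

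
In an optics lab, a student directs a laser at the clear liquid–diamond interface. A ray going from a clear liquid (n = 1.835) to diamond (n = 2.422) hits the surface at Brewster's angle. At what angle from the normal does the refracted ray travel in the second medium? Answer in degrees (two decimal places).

tan θ_B = n₂/n₁ = 2.422/1.835 = 1.3199, so θ_B = 52.85°.
Since θ_B + θ_t = 90° at Brewster incidence, θ_t = 90° − 52.85° = 37.15°.

θ_t ≈ 37.15°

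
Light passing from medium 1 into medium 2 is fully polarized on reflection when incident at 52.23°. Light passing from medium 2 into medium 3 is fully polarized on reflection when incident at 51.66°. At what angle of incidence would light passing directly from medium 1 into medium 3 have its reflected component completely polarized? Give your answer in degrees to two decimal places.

θ_B ≈ 58.50°

tan θ_B(1→2) = n₂/n₁ = tan 52.23° = 1.2906.
tan θ_B(2→3) = n₃/n₂ = tan 51.66° = 1.2644.
So n₃/n₁ = (n₂/n₁)(n₃/n₂) = 1.2906 × 1.2644 = 1.6318.
θ_B(1→3) = arctan(1.6318) = 58.50°.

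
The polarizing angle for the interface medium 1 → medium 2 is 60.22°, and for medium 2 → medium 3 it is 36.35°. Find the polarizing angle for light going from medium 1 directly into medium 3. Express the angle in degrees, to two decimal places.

Each Brewster angle gives a ratio: n₂/n₁ = tan 60.22° = 1.7475, n₃/n₂ = tan 36.35° = 0.7359.
Multiplying, n₃/n₁ = 1.7475 × 0.7359 = 1.2860, and θ_B(1→3) = arctan 1.2860 = 52.13°.

θ_B ≈ 52.13°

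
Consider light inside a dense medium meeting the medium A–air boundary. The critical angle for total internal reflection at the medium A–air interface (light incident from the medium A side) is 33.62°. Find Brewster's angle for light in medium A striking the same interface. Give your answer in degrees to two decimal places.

sin θ_c = n₂/n₁, so n₂/n₁ = sin 33.62° = 0.5537.
Brewster: tan θ_B = n₂/n₁ = 0.5537.
θ_B = arctan(0.5537) = 28.97°.

θ_B ≈ 28.97°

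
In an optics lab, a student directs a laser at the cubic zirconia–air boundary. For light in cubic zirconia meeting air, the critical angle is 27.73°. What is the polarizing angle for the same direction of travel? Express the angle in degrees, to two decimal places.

sin θ_c = n₂/n₁, so n₂/n₁ = sin 27.73° = 0.4653.
Brewster: tan θ_B = n₂/n₁ = 0.4653.
θ_B = arctan(0.4653) = 24.95°.

θ_B ≈ 24.95°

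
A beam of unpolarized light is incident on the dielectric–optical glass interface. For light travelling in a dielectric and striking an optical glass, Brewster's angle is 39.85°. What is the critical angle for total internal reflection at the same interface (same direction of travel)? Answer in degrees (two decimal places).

θ_c ≈ 56.58°

From Brewster, n₂/n₁ = tan θ_B = tan 39.85° = 0.8346.
Then sin θ_c = n₂/n₁ = 0.8346, so θ_c = arcsin 0.8346 = 56.58°.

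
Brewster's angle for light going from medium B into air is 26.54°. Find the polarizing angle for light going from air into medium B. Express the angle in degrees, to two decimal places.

tan θ_B' = n₁/n₂ = 1/tan θ_B, so θ_B' = 90° − θ_B.
θ_B' = 90° − 26.54° = 63.46°.

θ_B' ≈ 63.46°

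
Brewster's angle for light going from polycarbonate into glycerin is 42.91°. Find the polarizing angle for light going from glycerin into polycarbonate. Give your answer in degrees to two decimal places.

θ_B' ≈ 47.09°

The two Brewster angles are complementary: θ_B' = 90° − θ_B = 90° − 42.91° = 47.09°.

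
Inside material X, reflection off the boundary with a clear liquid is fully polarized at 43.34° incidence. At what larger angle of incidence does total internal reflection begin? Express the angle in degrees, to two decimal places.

θ_c ≈ 70.68°

n₂/n₁ = tan 43.34° = 0.9437; the critical angle satisfies sin θ_c = n₂/n₁.
θ_c = arcsin(0.9437) = 70.68°.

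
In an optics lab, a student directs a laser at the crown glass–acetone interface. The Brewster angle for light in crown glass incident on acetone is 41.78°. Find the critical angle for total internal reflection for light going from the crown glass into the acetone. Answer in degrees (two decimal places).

n₂/n₁ = tan 41.78° = 0.8935; the critical angle satisfies sin θ_c = n₂/n₁.
θ_c = arcsin(0.8935) = 63.31°.

θ_c ≈ 63.31°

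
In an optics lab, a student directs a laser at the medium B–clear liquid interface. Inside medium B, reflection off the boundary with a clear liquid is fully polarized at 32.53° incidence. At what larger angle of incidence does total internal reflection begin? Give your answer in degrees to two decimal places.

θ_c ≈ 39.63°

tan θ_B = n₂/n₁ = tan 32.53° = 0.6378.
Total internal reflection: sin θ_c = n₂/n₁ = 0.6378.
θ_c = arcsin(0.6378) = 39.63°.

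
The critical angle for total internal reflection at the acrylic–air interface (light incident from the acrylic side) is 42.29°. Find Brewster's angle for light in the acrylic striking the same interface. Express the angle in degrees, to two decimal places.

θ_B ≈ 33.94°

At the critical angle sin θ_c = n₂/n₁, giving n₂/n₁ = sin 42.29° = 0.6729.
Then tan θ_B = n₂/n₁ = 0.6729, so θ_B = arctan 0.6729 = 33.94°.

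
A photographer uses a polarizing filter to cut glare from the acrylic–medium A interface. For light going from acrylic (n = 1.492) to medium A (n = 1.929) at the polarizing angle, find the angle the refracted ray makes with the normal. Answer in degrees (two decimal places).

tan θ_B = n₂/n₁ = 1.929/1.492 = 1.2929, so θ_B = 52.28°.
At Brewster's angle the reflected and refracted rays are perpendicular, so θ_t = 90° − θ_B = 90° − 52.28° = 37.72°.

θ_t ≈ 37.72°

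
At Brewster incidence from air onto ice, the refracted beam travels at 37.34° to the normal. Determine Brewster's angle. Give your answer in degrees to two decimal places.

Brewster's condition makes the reflected and refracted beams perpendicular: θ_B + θ_t = 90°.
So θ_B = 90° − θ_t = 90° − 37.34° = 52.66°.

θ_B ≈ 52.66°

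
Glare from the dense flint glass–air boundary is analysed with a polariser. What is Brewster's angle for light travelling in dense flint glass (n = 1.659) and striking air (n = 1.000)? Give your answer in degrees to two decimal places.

Brewster's condition: tan θ_B = n₂/n₁ = 1.000/1.659 = 0.6028. Taking the arctangent, θ_B = 31.08°.

θ_B ≈ 31.08°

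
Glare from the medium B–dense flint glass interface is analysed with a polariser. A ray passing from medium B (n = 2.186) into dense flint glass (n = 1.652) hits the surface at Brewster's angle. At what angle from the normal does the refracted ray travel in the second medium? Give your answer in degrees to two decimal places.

θ_t ≈ 52.92°

tan θ_B = n₂/n₁ = 1.652/2.186 = 0.7557, so θ_B = 37.08°.
Since θ_B + θ_t = 90° at Brewster incidence, θ_t = 90° − 37.08° = 52.92°.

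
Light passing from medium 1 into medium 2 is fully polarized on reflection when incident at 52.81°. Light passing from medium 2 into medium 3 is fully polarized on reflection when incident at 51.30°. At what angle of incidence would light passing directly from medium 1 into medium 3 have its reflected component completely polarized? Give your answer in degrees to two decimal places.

θ_B ≈ 58.71°

n₂/n₁ = tan 52.81° = 1.3179 and n₃/n₂ = tan 51.30° = 1.2482.
Multiplying, n₃/n₁ = 1.3179 × 1.2482 = 1.6450, and θ_B(1→3) = arctan 1.6450 = 58.71°.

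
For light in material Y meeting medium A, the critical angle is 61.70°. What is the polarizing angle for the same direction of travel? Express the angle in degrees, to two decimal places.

θ_B ≈ 41.36°

At the critical angle sin θ_c = n₂/n₁, giving n₂/n₁ = sin 61.70° = 0.8805.
Then tan θ_B = n₂/n₁ = 0.8805, so θ_B = arctan 0.8805 = 41.36°.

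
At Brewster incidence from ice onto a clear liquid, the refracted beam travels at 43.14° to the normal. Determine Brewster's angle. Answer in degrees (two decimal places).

Brewster's condition makes the reflected and refracted beams perpendicular: θ_B + θ_t = 90°.
So θ_B = 90° − θ_t = 90° − 43.14° = 46.86°.

θ_B ≈ 46.86°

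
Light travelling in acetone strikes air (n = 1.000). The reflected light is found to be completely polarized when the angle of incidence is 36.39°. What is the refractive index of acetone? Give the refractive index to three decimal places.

n ≈ 1.357

Full polarization of the reflected beam means tan θ_B = n₂/n₁, where n₁ is the incident medium (acetone).
n₁ = n₂ / tan θ_B = 1.000 / tan 36.39° = 1.357.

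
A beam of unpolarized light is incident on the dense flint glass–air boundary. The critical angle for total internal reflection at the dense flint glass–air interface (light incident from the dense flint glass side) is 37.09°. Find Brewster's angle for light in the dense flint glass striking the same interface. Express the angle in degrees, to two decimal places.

sin θ_c = n₂/n₁, so n₂/n₁ = sin 37.09° = 0.6031.
Brewster: tan θ_B = n₂/n₁ = 0.6031.
θ_B = arctan(0.6031) = 31.09°.

θ_B ≈ 31.09°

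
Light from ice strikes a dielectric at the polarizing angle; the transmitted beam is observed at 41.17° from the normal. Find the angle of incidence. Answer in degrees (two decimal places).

θ_B ≈ 48.83°

At Brewster's angle the reflected and refracted rays are perpendicular, so θ_B + θ_t = 90°.
So θ_B = 90° − θ_t = 90° − 41.17° = 48.83°.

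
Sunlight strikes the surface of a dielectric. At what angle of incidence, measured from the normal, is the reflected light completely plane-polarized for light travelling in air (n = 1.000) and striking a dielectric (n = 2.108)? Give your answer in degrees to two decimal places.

At Brewster's angle the reflected and refracted rays are perpendicular, which with Snell's law gives tan θ_B = n₂/n₁.
Brewster's condition: tan θ_B = n₂/n₁ = 2.108/1.000 = 2.1080. Taking the arctangent, θ_B = 64.62°.

θ_B ≈ 64.62°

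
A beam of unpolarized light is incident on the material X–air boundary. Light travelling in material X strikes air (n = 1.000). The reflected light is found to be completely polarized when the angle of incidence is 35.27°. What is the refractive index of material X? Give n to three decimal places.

Full polarization of the reflected beam means tan θ_B = n₂/n₁, where n₁ is the incident medium (material X).
n₁ = n₂ / tan θ_B = 1.000 / tan 35.27° = 1.414.

n ≈ 1.414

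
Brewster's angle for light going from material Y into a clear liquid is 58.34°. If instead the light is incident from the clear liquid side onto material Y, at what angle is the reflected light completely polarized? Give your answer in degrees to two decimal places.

θ_B' ≈ 31.66°

Reversing the direction swaps n₁ and n₂, so tan θ_B' = 1/tan θ_B and θ_B' = 90° − θ_B.
Hence θ_B' = 90° − 58.34° = 31.66°.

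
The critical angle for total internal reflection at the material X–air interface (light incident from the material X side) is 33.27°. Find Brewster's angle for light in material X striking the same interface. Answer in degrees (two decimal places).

n₂/n₁ = sin θ_c = sin 33.27° = 0.5486.
tan θ_B equals the same ratio, so θ_B = arctan(0.5486) = 28.75°.

θ_B ≈ 28.75°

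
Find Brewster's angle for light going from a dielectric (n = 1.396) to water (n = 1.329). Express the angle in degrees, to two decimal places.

θ_B ≈ 43.59°

The reflected p-component vanishes when tan θ_B = n₂/n₁.
Brewster's condition: tan θ_B = n₂/n₁ = 1.329/1.396 = 0.9520.
So θ_B = arctan 0.9520 = 43.59°.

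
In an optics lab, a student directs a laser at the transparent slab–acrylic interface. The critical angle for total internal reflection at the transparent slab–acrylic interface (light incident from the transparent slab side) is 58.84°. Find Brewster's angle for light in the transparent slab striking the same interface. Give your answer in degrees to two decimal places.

At the critical angle sin θ_c = n₂/n₁, giving n₂/n₁ = sin 58.84° = 0.8557.
Then tan θ_B = n₂/n₁ = 0.8557, so θ_B = arctan 0.8557 = 40.55°.

θ_B ≈ 40.55°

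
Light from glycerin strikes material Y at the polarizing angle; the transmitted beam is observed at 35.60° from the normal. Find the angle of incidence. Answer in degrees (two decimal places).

θ_B ≈ 54.40°

Since the reflected and refracted rays are at right angles at the polarizing angle, θ_B + θ_t = 90°.
θ_B = 90° − 35.60° = 54.40°.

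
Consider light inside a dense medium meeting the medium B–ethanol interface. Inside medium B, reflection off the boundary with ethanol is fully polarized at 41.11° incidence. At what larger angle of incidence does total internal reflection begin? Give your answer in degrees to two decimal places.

θ_c ≈ 60.77°

tan θ_B = n₂/n₁ = tan 41.11° = 0.8727.
Total internal reflection: sin θ_c = n₂/n₁ = 0.8727.
θ_c = arcsin(0.8727) = 60.77°.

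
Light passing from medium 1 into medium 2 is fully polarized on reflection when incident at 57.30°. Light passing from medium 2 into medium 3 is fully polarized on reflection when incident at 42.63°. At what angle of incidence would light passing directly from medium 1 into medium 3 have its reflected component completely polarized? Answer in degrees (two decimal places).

tan θ_B(1→2) = n₂/n₁ = tan 57.30° = 1.5577.
tan θ_B(2→3) = n₃/n₂ = tan 42.63° = 0.9205.
Multiplying, n₃/n₁ = 1.5577 × 0.9205 = 1.4338, and θ_B(1→3) = arctan 1.4338 = 55.11°.

θ_B ≈ 55.11°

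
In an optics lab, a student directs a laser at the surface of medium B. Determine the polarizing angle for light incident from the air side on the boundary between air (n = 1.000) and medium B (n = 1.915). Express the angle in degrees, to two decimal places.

At Brewster's angle the reflected and refracted rays are perpendicular, which with Snell's law gives tan θ_B = n₂/n₁.
Here n₂/n₁ = 1.915/1.000 = 1.9150, and Brewster's law gives tan θ_B = n₂/n₁.
θ_B = arctan(1.9150) = 62.43°.

θ_B ≈ 62.43°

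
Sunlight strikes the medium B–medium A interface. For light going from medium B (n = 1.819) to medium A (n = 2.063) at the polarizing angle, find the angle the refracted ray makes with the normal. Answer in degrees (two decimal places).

θ_B = arctan(n₂/n₁) = arctan(2.063/1.819) = 48.60°.
Since θ_B + θ_t = 90° at Brewster incidence, θ_t = 90° − 48.60° = 41.40°.

θ_t ≈ 41.40°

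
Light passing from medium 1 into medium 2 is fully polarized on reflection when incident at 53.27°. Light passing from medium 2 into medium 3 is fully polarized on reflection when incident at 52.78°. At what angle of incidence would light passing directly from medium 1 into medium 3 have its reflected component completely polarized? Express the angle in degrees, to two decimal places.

tan θ_B(1→2) = n₂/n₁ = tan 53.27° = 1.3401.
tan θ_B(2→3) = n₃/n₂ = tan 52.78° = 1.3165.
n₃/n₁ = 1.7643. Then tan θ_B(1→3) = n₃/n₁, so θ_B(1→3) = arctan(1.7643) = 60.46°.

θ_B ≈ 60.46°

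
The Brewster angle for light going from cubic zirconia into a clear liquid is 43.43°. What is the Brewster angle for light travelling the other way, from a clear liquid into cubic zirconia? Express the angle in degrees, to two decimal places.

The two Brewster angles are complementary: θ_B' = 90° − θ_B = 90° − 43.43° = 46.57°.

θ_B' ≈ 46.57°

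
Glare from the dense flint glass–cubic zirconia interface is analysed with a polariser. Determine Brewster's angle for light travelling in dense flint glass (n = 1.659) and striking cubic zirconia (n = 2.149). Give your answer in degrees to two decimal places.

Brewster's condition: tan θ_B = n₂/n₁ = 2.149/1.659 = 1.2954. Taking the arctangent, θ_B = 52.33°.

θ_B ≈ 52.33°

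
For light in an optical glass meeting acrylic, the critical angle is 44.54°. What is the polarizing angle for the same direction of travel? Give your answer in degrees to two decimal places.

θ_B ≈ 35.05°

sin θ_c = n₂/n₁, so n₂/n₁ = sin 44.54° = 0.7014.
Brewster: tan θ_B = n₂/n₁ = 0.7014.
θ_B = arctan(0.7014) = 35.05°.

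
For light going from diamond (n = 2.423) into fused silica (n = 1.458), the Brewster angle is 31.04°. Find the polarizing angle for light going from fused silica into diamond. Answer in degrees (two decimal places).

The two Brewster angles are complementary: θ_B' = 90° − θ_B = 90° − 31.04° = 58.96°.

θ_B' ≈ 58.96°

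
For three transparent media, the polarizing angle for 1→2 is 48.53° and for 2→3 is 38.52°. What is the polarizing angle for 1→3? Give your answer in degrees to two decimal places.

n₂/n₁ = tan 48.53° = 1.1315 and n₃/n₂ = tan 38.52° = 0.7960.
n₃/n₁ = 0.9007. Then tan θ_B(1→3) = n₃/n₁, so θ_B(1→3) = arctan(0.9007) = 42.01°.

θ_B ≈ 42.01°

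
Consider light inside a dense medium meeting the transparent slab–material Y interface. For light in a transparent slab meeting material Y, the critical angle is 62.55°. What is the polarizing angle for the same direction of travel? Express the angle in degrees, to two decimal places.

sin θ_c = n₂/n₁, so n₂/n₁ = sin 62.55° = 0.8874.
Brewster: tan θ_B = n₂/n₁ = 0.8874.
θ_B = arctan(0.8874) = 41.59°.

θ_B ≈ 41.59°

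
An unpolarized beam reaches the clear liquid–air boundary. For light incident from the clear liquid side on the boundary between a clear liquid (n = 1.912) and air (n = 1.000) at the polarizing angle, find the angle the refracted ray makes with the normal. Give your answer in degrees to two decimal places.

θ_t ≈ 62.39°

θ_B = arctan(n₂/n₁) = arctan(1.000/1.912) = 27.61°.
Since θ_B + θ_t = 90° at Brewster incidence, θ_t = 90° − 27.61° = 62.39°.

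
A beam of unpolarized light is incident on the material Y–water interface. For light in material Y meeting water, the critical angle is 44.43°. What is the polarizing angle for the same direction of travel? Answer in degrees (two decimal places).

θ_B ≈ 34.99°

At the critical angle sin θ_c = n₂/n₁, giving n₂/n₁ = sin 44.43° = 0.7000.
Then tan θ_B = n₂/n₁ = 0.7000, so θ_B = arctan 0.7000 = 34.99°.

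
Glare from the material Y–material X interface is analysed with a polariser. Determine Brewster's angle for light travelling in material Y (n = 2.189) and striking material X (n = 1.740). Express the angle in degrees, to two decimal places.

Brewster's condition: tan θ_B = n₂/n₁ = 1.740/2.189 = 0.7949. Taking the arctangent, θ_B = 38.48°.

θ_B ≈ 38.48°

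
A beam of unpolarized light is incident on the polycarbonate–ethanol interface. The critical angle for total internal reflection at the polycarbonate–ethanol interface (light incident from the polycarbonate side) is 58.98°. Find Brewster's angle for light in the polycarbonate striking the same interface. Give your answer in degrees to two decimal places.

n₂/n₁ = sin θ_c = sin 58.98° = 0.8570.
tan θ_B equals the same ratio, so θ_B = arctan(0.8570) = 40.60°.

θ_B ≈ 40.60°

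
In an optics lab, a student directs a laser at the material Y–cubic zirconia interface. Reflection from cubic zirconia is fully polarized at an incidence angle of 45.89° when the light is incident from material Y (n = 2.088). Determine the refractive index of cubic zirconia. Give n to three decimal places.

Brewster's law: tan θ_B = n₂/n₁ (light incident in material Y, refracted into cubic zirconia).
n₂ = n₁ tan θ_B = 2.088 × tan 45.89° = 2.154.

n ≈ 2.154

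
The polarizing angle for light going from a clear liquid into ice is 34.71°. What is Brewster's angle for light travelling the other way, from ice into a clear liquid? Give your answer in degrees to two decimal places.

tan θ_B' = n₁/n₂ = 1/tan θ_B, so θ_B' = 90° − θ_B.
θ_B' = 90° − 34.71° = 55.29°.

θ_B' ≈ 55.29°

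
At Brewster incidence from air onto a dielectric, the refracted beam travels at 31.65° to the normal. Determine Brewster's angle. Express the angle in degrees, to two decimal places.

θ_B ≈ 58.35°

Brewster's condition makes the reflected and refracted beams perpendicular: θ_B + θ_t = 90°.
So θ_B = 90° − θ_t = 90° − 31.65° = 58.35°.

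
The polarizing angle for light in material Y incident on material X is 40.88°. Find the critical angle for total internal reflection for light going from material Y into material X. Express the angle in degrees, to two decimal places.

θ_c ≈ 59.95°

From Brewster, n₂/n₁ = tan θ_B = tan 40.88° = 0.8656.
Then sin θ_c = n₂/n₁ = 0.8656, so θ_c = arcsin 0.8656 = 59.95°.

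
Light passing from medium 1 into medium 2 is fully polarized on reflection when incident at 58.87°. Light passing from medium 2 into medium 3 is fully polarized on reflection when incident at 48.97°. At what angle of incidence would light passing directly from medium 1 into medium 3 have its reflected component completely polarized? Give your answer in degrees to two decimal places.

θ_B ≈ 62.28°

n₂/n₁ = tan 58.87° = 1.6558 and n₃/n₂ = tan 48.97° = 1.1492.
So n₃/n₁ = (n₂/n₁)(n₃/n₂) = 1.6558 × 1.1492 = 1.9027.
θ_B(1→3) = arctan(1.9027) = 62.28°.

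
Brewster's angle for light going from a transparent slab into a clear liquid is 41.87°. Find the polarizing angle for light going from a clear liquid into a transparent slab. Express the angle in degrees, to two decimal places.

tan θ_B' = n₁/n₂ = 1/tan θ_B, so θ_B' = 90° − θ_B.
θ_B' = 90° − 41.87° = 48.13°.

θ_B' ≈ 48.13°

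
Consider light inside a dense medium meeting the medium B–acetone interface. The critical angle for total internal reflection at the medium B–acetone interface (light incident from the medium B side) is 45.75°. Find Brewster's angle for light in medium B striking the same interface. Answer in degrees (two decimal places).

n₂/n₁ = sin θ_c = sin 45.75° = 0.7163.
tan θ_B equals the same ratio, so θ_B = arctan(0.7163) = 35.61°.

θ_B ≈ 35.61°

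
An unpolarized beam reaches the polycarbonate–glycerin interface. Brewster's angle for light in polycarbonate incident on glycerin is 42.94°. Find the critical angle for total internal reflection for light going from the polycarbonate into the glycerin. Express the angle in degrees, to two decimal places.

θ_c ≈ 68.52°

From Brewster, n₂/n₁ = tan θ_B = tan 42.94° = 0.9306.
Then sin θ_c = n₂/n₁ = 0.9306, so θ_c = arcsin 0.9306 = 68.52°.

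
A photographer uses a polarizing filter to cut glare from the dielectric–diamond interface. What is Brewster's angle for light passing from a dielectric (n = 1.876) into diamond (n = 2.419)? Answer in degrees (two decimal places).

At Brewster's angle the reflected and refracted rays are perpendicular, which with Snell's law gives tan θ_B = n₂/n₁.
tan θ_B = n₂/n₁ = 2.419/1.876 = 1.2894. Taking the arctangent, θ_B = 52.21°.

θ_B ≈ 52.21°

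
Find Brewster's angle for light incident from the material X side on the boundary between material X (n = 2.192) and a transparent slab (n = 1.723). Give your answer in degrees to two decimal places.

tan θ_B = n₂/n₁ = 1.723/2.192 = 0.7860. Taking the arctangent, θ_B = 38.17°.

θ_B ≈ 38.17°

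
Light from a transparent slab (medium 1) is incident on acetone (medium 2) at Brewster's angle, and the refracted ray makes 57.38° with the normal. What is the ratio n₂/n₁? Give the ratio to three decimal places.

θ_B + θ_t = 90°, so θ_B = 90° − 57.38° = 32.62°.
Then n₂/n₁ = tan θ_B = tan 32.62° = 0.640.

n₂/n₁ ≈ 0.640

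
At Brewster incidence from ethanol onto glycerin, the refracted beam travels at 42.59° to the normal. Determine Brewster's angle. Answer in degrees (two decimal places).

Since the reflected and refracted rays are at right angles at the polarizing angle, θ_B + θ_t = 90°.
So θ_B = 90° − θ_t = 90° − 42.59° = 47.41°.

θ_B ≈ 47.41°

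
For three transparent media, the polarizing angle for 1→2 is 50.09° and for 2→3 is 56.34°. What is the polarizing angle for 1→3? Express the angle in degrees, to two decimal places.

Each Brewster angle gives a ratio: n₂/n₁ = tan 50.09° = 1.1956, n₃/n₂ = tan 56.34° = 1.5017.
n₃/n₁ = 1.7954. Then tan θ_B(1→3) = n₃/n₁, so θ_B(1→3) = arctan(1.7954) = 60.88°.

θ_B ≈ 60.88°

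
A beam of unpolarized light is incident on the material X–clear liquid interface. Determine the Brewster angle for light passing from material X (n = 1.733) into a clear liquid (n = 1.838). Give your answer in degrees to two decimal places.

θ_B ≈ 46.68°

Brewster's condition: tan θ_B = n₂/n₁ = 1.838/1.733 = 1.0606.
So θ_B = arctan 1.0606 = 46.68°.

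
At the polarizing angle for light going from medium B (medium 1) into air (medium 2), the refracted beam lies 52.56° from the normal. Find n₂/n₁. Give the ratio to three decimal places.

n₂/n₁ ≈ 0.766

At Brewster incidence θ_B = 90° − θ_t = 90° − 52.56° = 37.44°.
tan θ_B = n₂/n₁, so n₂/n₁ = tan 37.44° = 0.766.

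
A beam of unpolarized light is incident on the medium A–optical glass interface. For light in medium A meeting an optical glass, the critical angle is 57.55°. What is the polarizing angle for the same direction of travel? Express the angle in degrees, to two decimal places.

sin θ_c = n₂/n₁, so n₂/n₁ = sin 57.55° = 0.8439.
Brewster: tan θ_B = n₂/n₁ = 0.8439.
θ_B = arctan(0.8439) = 40.16°.

θ_B ≈ 40.16°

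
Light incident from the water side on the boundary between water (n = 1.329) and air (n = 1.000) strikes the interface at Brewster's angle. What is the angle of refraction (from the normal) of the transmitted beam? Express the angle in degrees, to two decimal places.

θ_t ≈ 53.04°

First find Brewster's angle: tan θ_B = 1.000/1.329 = 0.7524, giving θ_B = 36.96°.
Since θ_B + θ_t = 90° at Brewster incidence, θ_t = 90° − 36.96° = 53.04°.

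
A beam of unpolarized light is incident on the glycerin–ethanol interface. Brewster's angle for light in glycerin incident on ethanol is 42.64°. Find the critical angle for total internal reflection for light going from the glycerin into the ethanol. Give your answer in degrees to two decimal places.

θ_c ≈ 67.05°

tan θ_B = n₂/n₁ = tan 42.64° = 0.9208.
Total internal reflection: sin θ_c = n₂/n₁ = 0.9208.
θ_c = arcsin(0.9208) = 67.05°.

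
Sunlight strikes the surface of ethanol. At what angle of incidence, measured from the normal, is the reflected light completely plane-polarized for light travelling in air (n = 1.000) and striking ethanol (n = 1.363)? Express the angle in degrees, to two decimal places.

Brewster's condition: tan θ_B = n₂/n₁ = 1.363/1.000 = 1.3630.
So θ_B = arctan 1.3630 = 53.73°.

θ_B ≈ 53.73°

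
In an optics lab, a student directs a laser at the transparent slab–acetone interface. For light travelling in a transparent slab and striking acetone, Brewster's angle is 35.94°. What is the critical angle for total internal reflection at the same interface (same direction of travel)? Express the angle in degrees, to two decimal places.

From Brewster, n₂/n₁ = tan θ_B = tan 35.94° = 0.7249.
Then sin θ_c = n₂/n₁ = 0.7249, so θ_c = arcsin 0.7249 = 46.46°.

θ_c ≈ 46.46°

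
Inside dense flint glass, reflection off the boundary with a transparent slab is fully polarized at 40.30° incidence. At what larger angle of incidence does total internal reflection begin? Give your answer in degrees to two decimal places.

θ_c ≈ 58.00°

From Brewster, n₂/n₁ = tan θ_B = tan 40.30° = 0.8481.
Then sin θ_c = n₂/n₁ = 0.8481, so θ_c = arcsin 0.8481 = 58.00°.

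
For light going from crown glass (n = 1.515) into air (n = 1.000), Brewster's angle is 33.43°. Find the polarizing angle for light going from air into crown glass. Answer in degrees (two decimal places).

θ_B' ≈ 56.57°

The two Brewster angles are complementary: θ_B' = 90° − θ_B = 90° − 33.43° = 56.57°.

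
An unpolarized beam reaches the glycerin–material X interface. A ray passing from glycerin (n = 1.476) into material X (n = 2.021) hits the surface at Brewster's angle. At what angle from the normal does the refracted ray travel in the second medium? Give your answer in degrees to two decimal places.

θ_B = arctan(n₂/n₁) = arctan(2.021/1.476) = 53.86°.
Since θ_B + θ_t = 90° at Brewster incidence, θ_t = 90° − 53.86° = 36.14°.

θ_t ≈ 36.14°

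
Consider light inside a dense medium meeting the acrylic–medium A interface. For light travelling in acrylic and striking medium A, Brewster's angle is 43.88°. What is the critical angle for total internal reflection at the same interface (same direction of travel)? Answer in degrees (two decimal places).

tan θ_B = n₂/n₁ = tan 43.88° = 0.9616.
Total internal reflection: sin θ_c = n₂/n₁ = 0.9616.
θ_c = arcsin(0.9616) = 74.08°.

θ_c ≈ 74.08°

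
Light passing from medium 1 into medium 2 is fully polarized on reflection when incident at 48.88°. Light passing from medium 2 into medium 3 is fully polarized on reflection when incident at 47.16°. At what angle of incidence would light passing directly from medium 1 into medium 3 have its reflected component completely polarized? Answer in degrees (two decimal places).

θ_B ≈ 51.01°

n₂/n₁ = tan 48.88° = 1.1455 and n₃/n₂ = tan 47.16° = 1.0784.
So n₃/n₁ = (n₂/n₁)(n₃/n₂) = 1.1455 × 1.0784 = 1.2353.
θ_B(1→3) = arctan(1.2353) = 51.01°.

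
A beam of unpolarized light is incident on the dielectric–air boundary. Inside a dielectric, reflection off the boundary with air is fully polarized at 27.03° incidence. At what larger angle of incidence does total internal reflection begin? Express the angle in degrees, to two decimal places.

θ_c ≈ 30.68°

tan θ_B = n₂/n₁ = tan 27.03° = 0.5102.
Total internal reflection: sin θ_c = n₂/n₁ = 0.5102.
θ_c = arcsin(0.5102) = 30.68°.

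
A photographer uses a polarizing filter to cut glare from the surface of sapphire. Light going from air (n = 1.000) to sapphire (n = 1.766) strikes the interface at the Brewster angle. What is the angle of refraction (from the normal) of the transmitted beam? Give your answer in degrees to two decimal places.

First find Brewster's angle: tan θ_B = 1.766/1.000 = 1.7660, giving θ_B = 60.48°.
Since θ_B + θ_t = 90° at Brewster incidence, θ_t = 90° − 60.48° = 29.52°.

θ_t ≈ 29.52°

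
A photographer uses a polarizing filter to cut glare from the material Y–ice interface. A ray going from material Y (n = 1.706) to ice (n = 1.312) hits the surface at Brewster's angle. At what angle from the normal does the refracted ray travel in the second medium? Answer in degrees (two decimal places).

First find Brewster's angle: tan θ_B = 1.312/1.706 = 0.7691, giving θ_B = 37.56°.
At Brewster's angle the reflected and refracted rays are perpendicular, so θ_t = 90° − θ_B = 90° − 37.56° = 52.44°.

θ_t ≈ 52.44°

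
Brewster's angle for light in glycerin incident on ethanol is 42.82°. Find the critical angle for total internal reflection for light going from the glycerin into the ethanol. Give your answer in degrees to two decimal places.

tan θ_B = n₂/n₁ = tan 42.82° = 0.9267.
Total internal reflection: sin θ_c = n₂/n₁ = 0.9267.
θ_c = arcsin(0.9267) = 67.92°.

θ_c ≈ 67.92°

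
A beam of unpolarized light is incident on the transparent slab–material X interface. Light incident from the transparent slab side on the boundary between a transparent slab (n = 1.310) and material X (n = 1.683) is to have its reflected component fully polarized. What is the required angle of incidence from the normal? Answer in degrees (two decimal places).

tan θ_B = n₂/n₁ = 1.683/1.310 = 1.2847.
θ_B = arctan(1.2847) = 52.10°.

θ_B ≈ 52.10°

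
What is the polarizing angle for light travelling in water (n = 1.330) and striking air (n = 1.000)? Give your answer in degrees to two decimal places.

At Brewster's angle the reflected and refracted rays are perpendicular, which with Snell's law gives tan θ_B = n₂/n₁.
Here n₂/n₁ = 1.000/1.330 = 0.7519, and Brewster's law gives tan θ_B = n₂/n₁.
So θ_B = arctan 0.7519 = 36.94°.

θ_B ≈ 36.94°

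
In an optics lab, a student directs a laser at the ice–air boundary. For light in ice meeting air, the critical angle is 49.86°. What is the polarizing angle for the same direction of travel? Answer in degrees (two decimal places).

sin θ_c = n₂/n₁, so n₂/n₁ = sin 49.86° = 0.7645.
Brewster: tan θ_B = n₂/n₁ = 0.7645.
θ_B = arctan(0.7645) = 37.40°.

θ_B ≈ 37.40°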